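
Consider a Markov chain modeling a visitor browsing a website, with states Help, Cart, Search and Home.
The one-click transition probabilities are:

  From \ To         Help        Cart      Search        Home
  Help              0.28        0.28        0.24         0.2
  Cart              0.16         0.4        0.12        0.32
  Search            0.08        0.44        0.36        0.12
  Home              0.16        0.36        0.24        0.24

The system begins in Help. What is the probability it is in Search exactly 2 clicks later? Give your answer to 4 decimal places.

0.2352

Propagate the distribution vector 2 clicks from Help.
After 0 clicks: (1.0000, 0.0000, 0.0000, 0.0000)
After 1 click: (0.2800, 0.2800, 0.2400, 0.2000)
After 2 clicks: (0.1744, 0.3680, 0.2352, 0.2224)
P(in Search after 2 clicks) = 0.2352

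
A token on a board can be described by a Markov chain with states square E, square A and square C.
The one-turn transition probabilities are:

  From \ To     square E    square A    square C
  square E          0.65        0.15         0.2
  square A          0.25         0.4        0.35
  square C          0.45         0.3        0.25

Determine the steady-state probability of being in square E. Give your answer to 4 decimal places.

0.5000

Let the stationary distribution be π with π = πP and π_1 + π_2 + π_3 = 1.
π_1 = 0.65·π_1 + 0.25·π_2 + 0.45·π_3
π_2 = 0.15·π_1 + 0.4·π_2 + 0.3·π_3
Solving with the normalization constraint gives π = (0.5000, 0.2500, 0.2500).
So the stationary probability of square E is 0.5000.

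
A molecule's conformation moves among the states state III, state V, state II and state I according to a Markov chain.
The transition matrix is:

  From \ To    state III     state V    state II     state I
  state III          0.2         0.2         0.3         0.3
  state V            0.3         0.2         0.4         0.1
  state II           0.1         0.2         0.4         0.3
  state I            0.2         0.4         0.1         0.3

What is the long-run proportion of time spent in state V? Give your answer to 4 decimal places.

0.2500

Let the stationary distribution be π with π = πP and π_1 + π_2 + π_3 + π_4 = 1.
π_1 = 0.2·π_1 + 0.3·π_2 + 0.1·π_3 + 0.2·π_4
π_2 = 0.2·π_1 + 0.2·π_2 + 0.2·π_3 + 0.4·π_4
π_3 = 0.3·π_1 + 0.4·π_2 + 0.4·π_3 + 0.1·π_4
Solving with the normalization constraint gives π = (0.1944, 0.2500, 0.3056, 0.2500).
So the stationary probability of state V is 0.2500.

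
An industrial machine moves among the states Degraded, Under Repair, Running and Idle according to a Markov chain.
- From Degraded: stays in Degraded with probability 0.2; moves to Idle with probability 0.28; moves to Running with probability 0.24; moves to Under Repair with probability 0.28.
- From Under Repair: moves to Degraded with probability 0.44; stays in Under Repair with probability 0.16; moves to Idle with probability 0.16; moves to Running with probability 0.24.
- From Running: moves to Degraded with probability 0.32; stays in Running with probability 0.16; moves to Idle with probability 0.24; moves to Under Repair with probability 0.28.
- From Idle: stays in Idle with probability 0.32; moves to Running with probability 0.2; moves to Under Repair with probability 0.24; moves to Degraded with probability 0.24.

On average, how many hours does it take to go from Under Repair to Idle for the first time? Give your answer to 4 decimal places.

Let t(s) be the expected number of hours to first reach Idle from state s, with t(Idle) = 0. Conditioning on the first hour:
t(Degraded) = 1 + 0.2·t(Degraded) + 0.28·t(Under Repair) + 0.24·t(Running)
t(Under Repair) = 1 + 0.44·t(Degraded) + 0.16·t(Under Repair) + 0.24·t(Running)
t(Running) = 1 + 0.32·t(Degraded) + 0.28·t(Under Repair) + 0.16·t(Running)
Solving: t(Degraded) = 4.1475, t(Under Repair) = 4.5918, t(Running) = 4.3011.
Expected hours from Under Repair to Idle: 4.5918.

4.5918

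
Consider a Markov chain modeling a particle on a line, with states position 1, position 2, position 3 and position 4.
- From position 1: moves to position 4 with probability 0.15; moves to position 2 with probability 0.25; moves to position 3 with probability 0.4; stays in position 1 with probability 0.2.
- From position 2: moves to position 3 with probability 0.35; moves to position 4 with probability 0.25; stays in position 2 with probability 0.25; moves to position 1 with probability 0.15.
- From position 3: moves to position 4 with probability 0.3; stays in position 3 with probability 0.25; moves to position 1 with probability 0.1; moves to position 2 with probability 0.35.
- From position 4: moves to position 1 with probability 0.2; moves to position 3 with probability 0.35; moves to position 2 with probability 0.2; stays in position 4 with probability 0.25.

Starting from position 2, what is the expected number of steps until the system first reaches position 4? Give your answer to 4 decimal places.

3.9659

Let t(s) be the expected number of steps to first reach position 4 from state s, with t(position 4) = 0. Conditioning on the first step:
t(position 1) = 1 + 0.2·t(position 1) + 0.25·t(position 2) + 0.4·t(position 3)
t(position 2) = 1 + 0.15·t(position 1) + 0.25·t(position 2) + 0.35·t(position 3)
t(position 3) = 1 + 0.1·t(position 1) + 0.35·t(position 2) + 0.25·t(position 3)
Solving: t(position 1) = 4.3729, t(position 2) = 3.9659, t(position 3) = 3.7672.
Expected steps from position 2 to position 4: 3.9659.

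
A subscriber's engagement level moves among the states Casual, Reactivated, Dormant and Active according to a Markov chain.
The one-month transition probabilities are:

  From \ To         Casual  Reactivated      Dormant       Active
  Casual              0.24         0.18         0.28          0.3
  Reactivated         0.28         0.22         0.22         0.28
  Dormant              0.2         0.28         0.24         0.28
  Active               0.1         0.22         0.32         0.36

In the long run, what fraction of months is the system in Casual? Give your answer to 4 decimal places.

0.1952

Let the stationary distribution be π with π = πP and π_1 + π_2 + π_3 + π_4 = 1.
π_1 = 0.24·π_1 + 0.28·π_2 + 0.2·π_3 + 0.1·π_4
π_2 = 0.18·π_1 + 0.22·π_2 + 0.28·π_3 + 0.22·π_4
π_3 = 0.28·π_1 + 0.22·π_2 + 0.24·π_3 + 0.32·π_4
Solving with the normalization constraint gives π = (0.1952, 0.2283, 0.2679, 0.3086).
So the stationary probability of Casual is 0.1952.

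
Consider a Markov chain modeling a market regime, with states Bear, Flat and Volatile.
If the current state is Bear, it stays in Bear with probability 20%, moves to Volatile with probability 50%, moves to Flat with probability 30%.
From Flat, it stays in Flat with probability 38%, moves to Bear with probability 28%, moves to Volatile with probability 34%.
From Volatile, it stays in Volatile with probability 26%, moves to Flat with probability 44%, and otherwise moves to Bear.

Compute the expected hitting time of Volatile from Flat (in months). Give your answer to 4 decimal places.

Let t(s) be the expected number of months to first reach Volatile from state s, with t(Volatile) = 0. Conditioning on the first month:
t(Bear) = 1 + 0.2·t(Bear) + 0.3·t(Flat)
t(Flat) = 1 + 0.28·t(Bear) + 0.38·t(Flat)
Solving: t(Bear) = 2.2330, t(Flat) = 2.6214.
Expected months from Flat to Volatile: 2.6214.

2.6214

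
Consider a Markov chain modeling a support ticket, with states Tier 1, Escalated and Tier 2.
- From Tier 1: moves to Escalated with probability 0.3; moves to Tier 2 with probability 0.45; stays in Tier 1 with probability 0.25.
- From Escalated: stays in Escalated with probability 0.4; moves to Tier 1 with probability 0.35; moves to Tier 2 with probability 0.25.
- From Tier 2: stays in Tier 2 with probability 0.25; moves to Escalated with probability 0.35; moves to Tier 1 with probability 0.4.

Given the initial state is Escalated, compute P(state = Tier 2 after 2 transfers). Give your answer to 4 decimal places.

0.3200

Sum over the intermediate state after 1 transfer:
P = P(Escalated→Tier 1)·P(Tier 1→Tier 2) + P(Escalated→Escalated)·P(Escalated→Tier 2) + P(Escalated→Tier 2)·P(Tier 2→Tier 2)
  = 0.35×0.45 + 0.4×0.25 + 0.25×0.25
  = 0.1575 + 0.1000 + 0.0625 = 0.3200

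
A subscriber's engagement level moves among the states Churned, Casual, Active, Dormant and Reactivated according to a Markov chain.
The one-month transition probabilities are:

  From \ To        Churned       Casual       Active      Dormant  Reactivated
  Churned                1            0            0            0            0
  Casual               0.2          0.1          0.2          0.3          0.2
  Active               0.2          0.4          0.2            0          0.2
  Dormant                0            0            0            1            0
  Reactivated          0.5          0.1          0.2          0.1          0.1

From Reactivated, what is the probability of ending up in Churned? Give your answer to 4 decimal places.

0.7778

Let h(s) be the probability of absorption at Churned starting from transient state s. Then h(Churned) = 1 and h(Dormant) = 0. By first-step analysis:
h(Casual) = 0.2·1 + 0.1·h(Casual) + 0.2·h(Active) + 0.3·0 + 0.2·h(Reactivated)
h(Active) = 0.2·1 + 0.4·h(Casual) + 0.2·h(Active) + 0.2·h(Reactivated)
h(Reactivated) = 0.5·1 + 0.1·h(Casual) + 0.2·h(Active) + 0.1·0 + 0.1·h(Reactivated)
Solving: h(Casual) = 0.5556, h(Active) = 0.7222, h(Reactivated) = 0.7778.
Starting from Reactivated, the probability is 0.7778.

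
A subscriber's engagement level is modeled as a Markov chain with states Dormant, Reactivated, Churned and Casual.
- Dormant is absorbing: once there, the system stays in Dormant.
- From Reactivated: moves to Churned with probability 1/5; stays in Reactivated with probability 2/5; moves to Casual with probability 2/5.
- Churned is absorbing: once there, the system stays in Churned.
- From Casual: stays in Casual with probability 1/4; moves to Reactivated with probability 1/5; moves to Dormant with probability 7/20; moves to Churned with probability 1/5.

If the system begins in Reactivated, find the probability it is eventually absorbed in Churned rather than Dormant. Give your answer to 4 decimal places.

0.6216

Let h(s) be the probability of absorption at Churned starting from transient state s. Then h(Churned) = 1 and h(Dormant) = 0. By first-step analysis:
h(Reactivated) = 0.4·h(Reactivated) + 0.2·1 + 0.4·h(Casual)
h(Casual) = 0.35·0 + 0.2·h(Reactivated) + 0.2·1 + 0.25·h(Casual)
Solving: h(Reactivated) = 0.6216, h(Casual) = 0.4324.
Starting from Reactivated, the probability is 0.6216.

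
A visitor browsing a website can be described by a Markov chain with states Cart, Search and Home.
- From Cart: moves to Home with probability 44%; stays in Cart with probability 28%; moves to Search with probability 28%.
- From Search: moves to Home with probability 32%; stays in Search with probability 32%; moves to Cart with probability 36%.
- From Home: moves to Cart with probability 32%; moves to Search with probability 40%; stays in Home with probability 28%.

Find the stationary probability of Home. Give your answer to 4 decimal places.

Let the stationary distribution be π with π = πP and π_1 + π_2 + π_3 = 1.
π_1 = 0.28·π_1 + 0.36·π_2 + 0.32·π_3
π_2 = 0.28·π_1 + 0.32·π_2 + 0.4·π_3
Solving with the normalization constraint gives π = (0.3206, 0.3348, 0.3447).
So the stationary probability of Home is 0.3447.

0.3447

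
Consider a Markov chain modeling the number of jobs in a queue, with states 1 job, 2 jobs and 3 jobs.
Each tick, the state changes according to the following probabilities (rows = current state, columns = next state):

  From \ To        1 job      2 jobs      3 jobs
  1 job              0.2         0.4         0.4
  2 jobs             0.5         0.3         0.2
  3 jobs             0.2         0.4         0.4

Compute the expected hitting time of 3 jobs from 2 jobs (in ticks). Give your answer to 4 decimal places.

3.6111

Let t(s) be the expected number of ticks to first reach 3 jobs from state s, with t(3 jobs) = 0. Conditioning on the first tick:
t(1 job) = 1 + 0.2·t(1 job) + 0.4·t(2 jobs)
t(2 jobs) = 1 + 0.5·t(1 job) + 0.3·t(2 jobs)
Solving: t(1 job) = 3.0556, t(2 jobs) = 3.6111.
Expected ticks from 2 jobs to 3 jobs: 3.6111.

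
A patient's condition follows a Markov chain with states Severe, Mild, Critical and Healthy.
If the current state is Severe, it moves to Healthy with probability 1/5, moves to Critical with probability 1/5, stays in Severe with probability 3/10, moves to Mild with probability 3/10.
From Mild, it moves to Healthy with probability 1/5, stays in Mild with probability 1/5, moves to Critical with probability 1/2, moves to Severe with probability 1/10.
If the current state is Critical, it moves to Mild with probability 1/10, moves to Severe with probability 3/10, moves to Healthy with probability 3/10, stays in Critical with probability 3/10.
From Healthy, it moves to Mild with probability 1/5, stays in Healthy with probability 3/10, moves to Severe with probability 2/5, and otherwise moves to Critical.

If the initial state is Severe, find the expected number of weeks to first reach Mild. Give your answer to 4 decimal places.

4.2268

Let t(s) be the expected number of weeks to first reach Mild from state s, with t(Mild) = 0. Conditioning on the first week:
t(Severe) = 1 + 0.3·t(Severe) + 0.2·t(Critical) + 0.2·t(Healthy)
t(Critical) = 1 + 0.3·t(Severe) + 0.3·t(Critical) + 0.3·t(Healthy)
t(Healthy) = 1 + 0.4·t(Severe) + 0.1·t(Critical) + 0.3·t(Healthy)
Solving: t(Severe) = 4.2268, t(Critical) = 5.2062, t(Healthy) = 4.5876.
Expected weeks from Severe to Mild: 4.2268.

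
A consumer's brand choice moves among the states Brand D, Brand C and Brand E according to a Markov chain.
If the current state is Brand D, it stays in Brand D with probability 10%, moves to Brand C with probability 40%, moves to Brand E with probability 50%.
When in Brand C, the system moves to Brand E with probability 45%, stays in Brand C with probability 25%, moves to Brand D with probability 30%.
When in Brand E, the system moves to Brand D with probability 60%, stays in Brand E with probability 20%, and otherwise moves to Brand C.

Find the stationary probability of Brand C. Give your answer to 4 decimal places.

0.2828

Let the stationary distribution be π with π = πP and π_1 + π_2 + π_3 = 1.
π_1 = 0.1·π_1 + 0.3·π_2 + 0.6·π_3
π_2 = 0.4·π_1 + 0.25·π_2 + 0.2·π_3
Solving with the normalization constraint gives π = (0.3434, 0.2828, 0.3737).
So the stationary probability of Brand C is 0.2828.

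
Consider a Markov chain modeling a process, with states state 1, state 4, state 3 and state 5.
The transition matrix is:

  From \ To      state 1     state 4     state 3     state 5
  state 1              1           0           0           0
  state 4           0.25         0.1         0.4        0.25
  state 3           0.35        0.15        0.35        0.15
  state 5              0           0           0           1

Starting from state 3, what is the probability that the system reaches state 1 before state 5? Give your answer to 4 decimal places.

0.6714

Let h(s) be the probability of absorption at state 1 starting from transient state s. Then h(state 1) = 1 and h(state 5) = 0. By first-step analysis:
h(state 4) = 0.25·1 + 0.1·h(state 4) + 0.4·h(state 3) + 0.25·0
h(state 3) = 0.35·1 + 0.15·h(state 4) + 0.35·h(state 3) + 0.15·0
Solving: h(state 4) = 0.5762, h(state 3) = 0.6714.
Starting from state 3, the probability is 0.6714.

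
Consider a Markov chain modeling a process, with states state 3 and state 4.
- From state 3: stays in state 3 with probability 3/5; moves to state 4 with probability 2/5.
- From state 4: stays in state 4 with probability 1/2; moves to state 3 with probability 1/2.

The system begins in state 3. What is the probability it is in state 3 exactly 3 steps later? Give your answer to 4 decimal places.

Propagate the distribution vector 3 steps from state 3.
After 0 steps: (1.0000, 0.0000)
After 1 step: (0.6000, 0.4000)
After 2 steps: (0.5600, 0.4400)
After 3 steps: (0.5560, 0.4440)
P(in state 3 after 3 steps) = 0.5560

0.5560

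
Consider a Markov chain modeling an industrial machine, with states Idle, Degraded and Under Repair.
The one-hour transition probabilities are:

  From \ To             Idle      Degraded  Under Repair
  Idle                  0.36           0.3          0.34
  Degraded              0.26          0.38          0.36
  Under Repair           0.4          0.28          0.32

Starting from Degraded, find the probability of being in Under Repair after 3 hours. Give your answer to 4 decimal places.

Propagate the distribution vector 3 hours from Degraded.
After 0 hours: (0.0000, 1.0000, 0.0000)
After 1 hour: (0.2600, 0.3800, 0.3600)
After 2 hours: (0.3364, 0.3232, 0.3404)
After 3 hours: (0.3413, 0.3190, 0.3397)
P(in Under Repair after 3 hours) = 0.3397

0.3397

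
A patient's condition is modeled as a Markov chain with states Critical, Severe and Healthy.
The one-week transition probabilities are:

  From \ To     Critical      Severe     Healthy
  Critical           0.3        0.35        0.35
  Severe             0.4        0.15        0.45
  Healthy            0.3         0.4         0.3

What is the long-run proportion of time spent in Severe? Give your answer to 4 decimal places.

Let the stationary distribution be π with π = πP and π_1 + π_2 + π_3 = 1.
π_1 = 0.3·π_1 + 0.4·π_2 + 0.3·π_3
π_2 = 0.35·π_1 + 0.15·π_2 + 0.4·π_3
Solving with the normalization constraint gives π = (0.3307, 0.3068, 0.3625).
So the stationary probability of Severe is 0.3068.

0.3068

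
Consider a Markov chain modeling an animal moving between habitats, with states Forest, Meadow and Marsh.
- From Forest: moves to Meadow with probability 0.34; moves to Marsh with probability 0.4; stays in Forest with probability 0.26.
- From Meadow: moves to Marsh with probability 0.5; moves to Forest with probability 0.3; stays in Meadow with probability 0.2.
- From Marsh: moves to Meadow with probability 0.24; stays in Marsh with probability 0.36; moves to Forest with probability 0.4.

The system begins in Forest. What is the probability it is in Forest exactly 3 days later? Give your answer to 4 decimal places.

Propagate the distribution vector 3 days from Forest.
After 0 days: (1.0000, 0.0000, 0.0000)
After 1 day: (0.2600, 0.3400, 0.4000)
After 2 days: (0.3296, 0.2524, 0.4180)
After 3 days: (0.3286, 0.2629, 0.4085)
P(in Forest after 3 days) = 0.3286

0.3286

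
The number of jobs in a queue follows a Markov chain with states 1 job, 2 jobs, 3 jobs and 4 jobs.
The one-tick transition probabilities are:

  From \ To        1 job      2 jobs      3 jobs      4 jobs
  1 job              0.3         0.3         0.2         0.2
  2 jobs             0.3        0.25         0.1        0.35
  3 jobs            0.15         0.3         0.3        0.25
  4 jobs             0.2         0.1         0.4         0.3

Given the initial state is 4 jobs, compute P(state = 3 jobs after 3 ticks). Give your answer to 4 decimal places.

0.2585

Propagate the distribution vector 3 ticks from 4 jobs.
After 0 ticks: (0.0000, 0.0000, 0.0000, 1.0000)
After 1 tick: (0.2000, 0.1000, 0.4000, 0.3000)
After 2 ticks: (0.2100, 0.2350, 0.2900, 0.2650)
After 3 ticks: (0.2300, 0.2353, 0.2585, 0.2763)
P(in 3 jobs after 3 ticks) = 0.2585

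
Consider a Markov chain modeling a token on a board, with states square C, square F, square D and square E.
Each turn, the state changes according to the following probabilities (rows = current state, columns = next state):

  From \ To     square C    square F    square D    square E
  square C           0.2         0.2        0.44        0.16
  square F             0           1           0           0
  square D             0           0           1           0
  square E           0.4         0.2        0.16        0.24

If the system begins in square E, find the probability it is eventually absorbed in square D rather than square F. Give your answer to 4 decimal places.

0.5588

Let h(s) be the probability of absorption at square D starting from transient state s. Then h(square D) = 1 and h(square F) = 0. By first-step analysis:
h(square C) = 0.2·h(square C) + 0.2·0 + 0.44·1 + 0.16·h(square E)
h(square E) = 0.4·h(square C) + 0.2·0 + 0.16·1 + 0.24·h(square E)
Solving: h(square C) = 0.6618, h(square E) = 0.5588.
Starting from square E, the probability is 0.5588.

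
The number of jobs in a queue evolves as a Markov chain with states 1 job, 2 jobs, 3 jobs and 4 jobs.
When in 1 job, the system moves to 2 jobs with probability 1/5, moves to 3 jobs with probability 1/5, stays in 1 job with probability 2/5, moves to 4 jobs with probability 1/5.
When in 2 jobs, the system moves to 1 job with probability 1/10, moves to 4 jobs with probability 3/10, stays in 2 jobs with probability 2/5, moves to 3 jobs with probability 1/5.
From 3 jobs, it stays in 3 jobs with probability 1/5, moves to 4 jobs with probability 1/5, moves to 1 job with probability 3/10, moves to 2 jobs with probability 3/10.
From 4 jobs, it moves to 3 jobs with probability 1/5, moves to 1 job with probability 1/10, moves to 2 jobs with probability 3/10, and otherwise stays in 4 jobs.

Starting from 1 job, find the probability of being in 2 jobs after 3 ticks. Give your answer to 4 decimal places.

0.3020

Propagate the distribution vector 3 ticks from 1 job.
After 0 ticks: (1.0000, 0.0000, 0.0000, 0.0000)
After 1 tick: (0.4000, 0.2000, 0.2000, 0.2000)
After 2 ticks: (0.2600, 0.2800, 0.2000, 0.2600)
After 3 ticks: (0.2180, 0.3020, 0.2000, 0.2800)
P(in 2 jobs after 3 ticks) = 0.3020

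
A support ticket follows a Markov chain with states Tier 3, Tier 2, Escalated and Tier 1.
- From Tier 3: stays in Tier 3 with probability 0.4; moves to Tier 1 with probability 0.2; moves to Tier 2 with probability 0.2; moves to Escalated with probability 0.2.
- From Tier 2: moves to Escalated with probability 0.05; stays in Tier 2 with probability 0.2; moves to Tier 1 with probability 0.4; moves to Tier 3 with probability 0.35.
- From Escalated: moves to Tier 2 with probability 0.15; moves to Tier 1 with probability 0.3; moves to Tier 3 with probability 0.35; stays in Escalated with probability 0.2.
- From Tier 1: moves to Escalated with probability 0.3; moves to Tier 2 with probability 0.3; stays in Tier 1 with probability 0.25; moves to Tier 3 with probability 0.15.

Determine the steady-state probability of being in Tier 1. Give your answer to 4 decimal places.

0.2769

Let the stationary distribution be π with π = πP and π_1 + π_2 + π_3 + π_4 = 1.
π_1 = 0.4·π_1 + 0.35·π_2 + 0.35·π_3 + 0.15·π_4
π_2 = 0.2·π_1 + 0.2·π_2 + 0.15·π_3 + 0.3·π_4
π_3 = 0.2·π_1 + 0.05·π_2 + 0.2·π_3 + 0.3·π_4
Solving with the normalization constraint gives π = (0.3101, 0.2179, 0.1950, 0.2769).
So the stationary probability of Tier 1 is 0.2769.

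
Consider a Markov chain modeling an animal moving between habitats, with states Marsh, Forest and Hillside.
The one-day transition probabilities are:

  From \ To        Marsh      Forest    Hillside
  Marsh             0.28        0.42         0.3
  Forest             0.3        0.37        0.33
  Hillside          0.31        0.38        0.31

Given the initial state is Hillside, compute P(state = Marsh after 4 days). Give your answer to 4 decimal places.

0.2972

Propagate the distribution vector 4 days from Hillside.
After 0 days: (0.0000, 0.0000, 1.0000)
After 1 day: (0.3100, 0.3800, 0.3100)
After 2 days: (0.2969, 0.3886, 0.3145)
After 3 days: (0.2972, 0.3880, 0.3148)
After 4 days: (0.2972, 0.3880, 0.3148)
P(in Marsh after 4 days) = 0.2972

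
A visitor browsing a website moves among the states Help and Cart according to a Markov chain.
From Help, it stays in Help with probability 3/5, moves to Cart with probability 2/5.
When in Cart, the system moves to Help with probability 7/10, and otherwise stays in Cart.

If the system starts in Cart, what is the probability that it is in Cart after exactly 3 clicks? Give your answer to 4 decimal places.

Propagate the distribution vector 3 clicks from Cart.
After 0 clicks: (0.0000, 1.0000)
After 1 click: (0.7000, 0.3000)
After 2 clicks: (0.6300, 0.3700)
After 3 clicks: (0.6370, 0.3630)
P(in Cart after 3 clicks) = 0.3630

0.3630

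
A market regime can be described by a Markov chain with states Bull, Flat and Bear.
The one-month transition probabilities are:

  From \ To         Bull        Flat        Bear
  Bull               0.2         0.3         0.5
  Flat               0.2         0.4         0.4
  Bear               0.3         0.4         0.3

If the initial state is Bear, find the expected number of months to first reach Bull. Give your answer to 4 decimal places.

Let t(s) be the expected number of months to first reach Bull from state s, with t(Bull) = 0. Conditioning on the first month:
t(Flat) = 1 + 0.4·t(Flat) + 0.4·t(Bear)
t(Bear) = 1 + 0.4·t(Flat) + 0.3·t(Bear)
Solving: t(Flat) = 4.2308, t(Bear) = 3.8462.
Expected months from Bear to Bull: 3.8462.

3.8462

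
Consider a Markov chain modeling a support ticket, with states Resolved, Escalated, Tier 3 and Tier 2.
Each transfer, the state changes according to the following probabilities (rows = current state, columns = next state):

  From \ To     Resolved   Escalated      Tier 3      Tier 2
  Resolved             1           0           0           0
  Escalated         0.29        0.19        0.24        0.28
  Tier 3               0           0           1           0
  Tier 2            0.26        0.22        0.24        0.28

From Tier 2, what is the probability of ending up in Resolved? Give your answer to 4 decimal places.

0.5261

Let h(s) be the probability of absorption at Resolved starting from transient state s. Then h(Resolved) = 1 and h(Tier 3) = 0. By first-step analysis:
h(Escalated) = 0.29·1 + 0.19·h(Escalated) + 0.24·0 + 0.28·h(Tier 2)
h(Tier 2) = 0.26·1 + 0.22·h(Escalated) + 0.24·0 + 0.28·h(Tier 2)
Solving: h(Escalated) = 0.5399, h(Tier 2) = 0.5261.
Starting from Tier 2, the probability is 0.5261.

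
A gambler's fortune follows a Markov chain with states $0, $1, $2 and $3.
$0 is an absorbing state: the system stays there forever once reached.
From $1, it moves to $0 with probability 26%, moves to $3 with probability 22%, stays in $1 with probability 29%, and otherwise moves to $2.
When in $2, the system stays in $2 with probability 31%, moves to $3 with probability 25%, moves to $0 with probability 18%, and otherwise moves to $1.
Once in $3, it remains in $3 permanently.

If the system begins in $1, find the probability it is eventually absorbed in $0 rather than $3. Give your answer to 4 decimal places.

0.5134

Let h(s) be the probability of absorption at $0 starting from transient state s. Then h($0) = 1 and h($3) = 0. By first-step analysis:
h($1) = 0.26·1 + 0.29·h($1) + 0.23·h($2) + 0.22·0
h($2) = 0.18·1 + 0.26·h($1) + 0.31·h($2) + 0.25·0
Solving: h($1) = 0.5134, h($2) = 0.4543.
Starting from $1, the probability is 0.5134.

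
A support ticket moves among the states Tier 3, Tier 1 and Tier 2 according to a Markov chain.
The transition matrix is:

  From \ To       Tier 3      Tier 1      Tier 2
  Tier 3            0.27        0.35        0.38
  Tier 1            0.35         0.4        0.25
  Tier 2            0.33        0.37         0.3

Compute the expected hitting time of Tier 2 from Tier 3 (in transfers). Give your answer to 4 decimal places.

Let t(s) be the expected number of transfers to first reach Tier 2 from state s, with t(Tier 2) = 0. Conditioning on the first transfer:
t(Tier 3) = 1 + 0.27·t(Tier 3) + 0.35·t(Tier 1)
t(Tier 1) = 1 + 0.35·t(Tier 3) + 0.4·t(Tier 1)
Solving: t(Tier 3) = 3.0111, t(Tier 1) = 3.4231.
Expected transfers from Tier 3 to Tier 2: 3.0111.

3.0111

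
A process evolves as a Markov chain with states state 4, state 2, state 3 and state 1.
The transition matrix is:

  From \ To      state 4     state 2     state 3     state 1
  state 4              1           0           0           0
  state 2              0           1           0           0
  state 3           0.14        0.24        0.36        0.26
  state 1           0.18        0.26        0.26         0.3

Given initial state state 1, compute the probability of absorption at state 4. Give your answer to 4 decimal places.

Let h(s) be the probability of absorption at state 4 starting from transient state s. Then h(state 4) = 1 and h(state 2) = 0. By first-step analysis:
h(state 3) = 0.14·1 + 0.24·0 + 0.36·h(state 3) + 0.26·h(state 1)
h(state 1) = 0.18·1 + 0.26·0 + 0.26·h(state 3) + 0.3·h(state 1)
Solving: h(state 3) = 0.3807, h(state 1) = 0.3985.
Starting from state 1, the probability is 0.3985.

0.3985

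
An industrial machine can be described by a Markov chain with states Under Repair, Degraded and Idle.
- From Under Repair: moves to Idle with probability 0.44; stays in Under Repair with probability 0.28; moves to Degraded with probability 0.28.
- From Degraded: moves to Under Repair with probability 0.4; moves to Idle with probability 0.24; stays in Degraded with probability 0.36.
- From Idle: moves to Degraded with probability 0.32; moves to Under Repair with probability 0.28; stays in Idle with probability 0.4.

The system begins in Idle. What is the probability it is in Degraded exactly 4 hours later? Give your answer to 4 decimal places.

Propagate the distribution vector 4 hours from Idle.
After 0 hours: (0.0000, 0.0000, 1.0000)
After 1 hour: (0.2800, 0.3200, 0.4000)
After 2 hours: (0.3184, 0.3216, 0.3600)
After 3 hours: (0.3186, 0.3201, 0.3613)
After 4 hours: (0.3184, 0.3201, 0.3615)
P(in Degraded after 4 hours) = 0.3201

0.3201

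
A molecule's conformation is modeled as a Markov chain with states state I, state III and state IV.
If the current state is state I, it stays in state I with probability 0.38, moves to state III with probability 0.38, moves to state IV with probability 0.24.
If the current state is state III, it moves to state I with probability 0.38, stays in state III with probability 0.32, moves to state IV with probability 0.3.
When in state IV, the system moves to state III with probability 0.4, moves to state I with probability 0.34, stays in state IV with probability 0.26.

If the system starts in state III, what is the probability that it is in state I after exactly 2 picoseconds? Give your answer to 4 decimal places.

Sum over the intermediate state after 1 picosecond:
P = P(state III→state I)·P(state I→state I) + P(state III→state III)·P(state III→state I) + P(state III→state IV)·P(state IV→state I)
  = 0.38×0.38 + 0.32×0.38 + 0.3×0.34
  = 0.1444 + 0.1216 + 0.1020 = 0.3680

0.3680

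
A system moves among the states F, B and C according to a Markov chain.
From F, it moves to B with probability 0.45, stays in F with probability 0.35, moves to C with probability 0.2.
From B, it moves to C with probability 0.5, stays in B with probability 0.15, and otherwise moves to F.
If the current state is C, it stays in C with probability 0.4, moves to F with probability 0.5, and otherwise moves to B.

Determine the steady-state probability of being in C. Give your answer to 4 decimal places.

0.3450

Let the stationary distribution be π with π = πP and π_1 + π_2 + π_3 = 1.
π_1 = 0.35·π_1 + 0.35·π_2 + 0.5·π_3
π_2 = 0.45·π_1 + 0.15·π_2 + 0.1·π_3
Solving with the normalization constraint gives π = (0.4017, 0.2533, 0.3450).
So the stationary probability of C is 0.3450.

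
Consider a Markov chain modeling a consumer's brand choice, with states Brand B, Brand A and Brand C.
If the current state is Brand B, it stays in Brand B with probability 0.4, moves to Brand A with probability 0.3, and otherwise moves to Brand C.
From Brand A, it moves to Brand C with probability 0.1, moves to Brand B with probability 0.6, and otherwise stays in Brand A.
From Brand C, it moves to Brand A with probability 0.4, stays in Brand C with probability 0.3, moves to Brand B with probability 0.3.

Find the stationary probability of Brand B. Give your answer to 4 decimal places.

Let the stationary distribution be π with π = πP and π_1 + π_2 + π_3 = 1.
π_1 = 0.4·π_1 + 0.6·π_2 + 0.3·π_3
π_2 = 0.3·π_1 + 0.3·π_2 + 0.4·π_3
Solving with the normalization constraint gives π = (0.4412, 0.3235, 0.2353).
So the stationary probability of Brand B is 0.4412.

0.4412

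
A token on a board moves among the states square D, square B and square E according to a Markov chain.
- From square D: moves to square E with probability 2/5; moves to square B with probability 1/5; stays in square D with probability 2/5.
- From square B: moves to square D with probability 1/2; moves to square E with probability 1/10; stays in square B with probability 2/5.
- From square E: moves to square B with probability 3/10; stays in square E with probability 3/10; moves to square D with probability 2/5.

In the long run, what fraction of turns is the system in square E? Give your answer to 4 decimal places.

Let the stationary distribution be π with π = πP and π_1 + π_2 + π_3 = 1.
π_1 = 0.4·π_1 + 0.5·π_2 + 0.4·π_3
π_2 = 0.2·π_1 + 0.4·π_2 + 0.3·π_3
Solving with the normalization constraint gives π = (0.4286, 0.2857, 0.2857).
So the stationary probability of square E is 0.2857.

0.2857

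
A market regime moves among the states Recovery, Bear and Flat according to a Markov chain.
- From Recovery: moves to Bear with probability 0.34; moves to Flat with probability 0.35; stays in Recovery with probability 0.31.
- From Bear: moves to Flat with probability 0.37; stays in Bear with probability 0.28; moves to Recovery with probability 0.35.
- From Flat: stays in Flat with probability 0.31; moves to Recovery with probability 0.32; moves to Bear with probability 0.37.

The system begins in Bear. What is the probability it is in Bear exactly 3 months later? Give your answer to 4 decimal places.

0.3302

Propagate the distribution vector 3 months from Bear.
After 0 months: (0.0000, 1.0000, 0.0000)
After 1 month: (0.3500, 0.2800, 0.3700)
After 2 months: (0.3249, 0.3343, 0.3408)
After 3 months: (0.3268, 0.3302, 0.3431)
P(in Bear after 3 months) = 0.3302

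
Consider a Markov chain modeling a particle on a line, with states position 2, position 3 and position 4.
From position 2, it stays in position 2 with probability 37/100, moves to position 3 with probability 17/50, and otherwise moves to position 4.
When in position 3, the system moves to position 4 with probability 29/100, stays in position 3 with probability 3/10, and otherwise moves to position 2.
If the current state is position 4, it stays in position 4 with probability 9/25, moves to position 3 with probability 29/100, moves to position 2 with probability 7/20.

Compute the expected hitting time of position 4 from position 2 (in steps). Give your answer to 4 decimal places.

Let t(s) be the expected number of steps to first reach position 4 from state s, with t(position 4) = 0. Conditioning on the first step:
t(position 2) = 1 + 0.37·t(position 2) + 0.34·t(position 3)
t(position 3) = 1 + 0.41·t(position 2) + 0.3·t(position 3)
Solving: t(position 2) = 3.4483, t(position 3) = 3.4483.
Expected steps from position 2 to position 4: 3.4483.

3.4483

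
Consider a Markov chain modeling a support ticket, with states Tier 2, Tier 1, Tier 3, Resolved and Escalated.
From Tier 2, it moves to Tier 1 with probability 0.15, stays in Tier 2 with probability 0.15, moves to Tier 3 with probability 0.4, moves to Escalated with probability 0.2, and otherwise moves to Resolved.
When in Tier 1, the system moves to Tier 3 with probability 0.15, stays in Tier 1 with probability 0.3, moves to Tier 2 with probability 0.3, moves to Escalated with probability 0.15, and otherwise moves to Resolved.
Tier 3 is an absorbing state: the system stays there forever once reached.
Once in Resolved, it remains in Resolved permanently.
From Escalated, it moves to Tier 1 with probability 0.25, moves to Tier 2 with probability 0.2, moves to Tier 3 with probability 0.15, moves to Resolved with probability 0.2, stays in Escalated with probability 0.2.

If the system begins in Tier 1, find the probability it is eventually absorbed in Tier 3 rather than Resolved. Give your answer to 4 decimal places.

Let h(s) be the probability of absorption at Tier 3 starting from transient state s. Then h(Tier 3) = 1 and h(Resolved) = 0. By first-step analysis:
h(Tier 2) = 0.15·h(Tier 2) + 0.15·h(Tier 1) + 0.4·1 + 0.1·0 + 0.2·h(Escalated)
h(Tier 1) = 0.3·h(Tier 2) + 0.3·h(Tier 1) + 0.15·1 + 0.1·0 + 0.15·h(Escalated)
h(Escalated) = 0.2·h(Tier 2) + 0.25·h(Tier 1) + 0.15·1 + 0.2·0 + 0.2·h(Escalated)
Solving: h(Tier 2) = 0.7179, h(Tier 1) = 0.6437, h(Escalated) = 0.5681.
Starting from Tier 1, the probability is 0.6437.

0.6437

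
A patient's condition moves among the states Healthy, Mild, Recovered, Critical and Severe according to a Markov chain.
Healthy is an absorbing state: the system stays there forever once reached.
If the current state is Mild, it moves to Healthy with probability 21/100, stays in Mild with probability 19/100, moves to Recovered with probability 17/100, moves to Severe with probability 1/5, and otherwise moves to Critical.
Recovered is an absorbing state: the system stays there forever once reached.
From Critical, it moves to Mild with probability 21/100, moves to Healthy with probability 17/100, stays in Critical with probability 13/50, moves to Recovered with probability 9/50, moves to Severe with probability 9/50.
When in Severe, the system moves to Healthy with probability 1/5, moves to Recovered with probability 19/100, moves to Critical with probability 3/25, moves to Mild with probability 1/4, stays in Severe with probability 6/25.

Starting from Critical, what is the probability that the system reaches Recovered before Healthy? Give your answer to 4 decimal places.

Let h(s) be the probability of absorption at Recovered starting from transient state s. Then h(Recovered) = 1 and h(Healthy) = 0. By first-step analysis:
h(Mild) = 0.21·0 + 0.19·h(Mild) + 0.17·1 + 0.23·h(Critical) + 0.2·h(Severe)
h(Critical) = 0.17·0 + 0.21·h(Mild) + 0.18·1 + 0.26·h(Critical) + 0.18·h(Severe)
h(Severe) = 0.2·0 + 0.25·h(Mild) + 0.19·1 + 0.12·h(Critical) + 0.24·h(Severe)
Solving: h(Mild) = 0.4691, h(Critical) = 0.4937, h(Severe) = 0.4823.
Starting from Critical, the probability is 0.4937.

0.4937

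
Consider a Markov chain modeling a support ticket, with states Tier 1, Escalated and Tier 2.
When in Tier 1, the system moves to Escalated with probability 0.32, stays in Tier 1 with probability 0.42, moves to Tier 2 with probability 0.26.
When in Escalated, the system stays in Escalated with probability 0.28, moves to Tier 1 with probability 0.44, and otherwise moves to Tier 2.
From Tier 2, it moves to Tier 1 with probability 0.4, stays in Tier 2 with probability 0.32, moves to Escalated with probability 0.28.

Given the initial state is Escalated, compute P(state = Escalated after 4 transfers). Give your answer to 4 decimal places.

Propagate the distribution vector 4 transfers from Escalated.
After 0 transfers: (0.0000, 1.0000, 0.0000)
After 1 transfer: (0.4400, 0.2800, 0.2800)
After 2 transfers: (0.4200, 0.2976, 0.2824)
After 3 transfers: (0.4203, 0.2968, 0.2829)
After 4 transfers: (0.4203, 0.2968, 0.2829)
P(in Escalated after 4 transfers) = 0.2968

0.2968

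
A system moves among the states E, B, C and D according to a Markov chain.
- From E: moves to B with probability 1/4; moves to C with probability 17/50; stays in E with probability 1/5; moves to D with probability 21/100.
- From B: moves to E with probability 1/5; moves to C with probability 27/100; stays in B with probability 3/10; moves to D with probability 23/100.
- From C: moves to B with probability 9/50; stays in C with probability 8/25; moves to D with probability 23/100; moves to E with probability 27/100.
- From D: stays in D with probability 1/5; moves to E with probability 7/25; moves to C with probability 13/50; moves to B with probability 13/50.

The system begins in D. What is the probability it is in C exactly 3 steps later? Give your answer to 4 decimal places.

0.2992

Propagate the distribution vector 3 steps from D.
After 0 steps: (0.0000, 0.0000, 0.0000, 1.0000)
After 1 step: (0.2800, 0.2600, 0.2600, 0.2000)
After 2 steps: (0.2342, 0.2468, 0.3006, 0.2184)
After 3 steps: (0.2385, 0.2435, 0.2992, 0.2188)
P(in C after 3 steps) = 0.2992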